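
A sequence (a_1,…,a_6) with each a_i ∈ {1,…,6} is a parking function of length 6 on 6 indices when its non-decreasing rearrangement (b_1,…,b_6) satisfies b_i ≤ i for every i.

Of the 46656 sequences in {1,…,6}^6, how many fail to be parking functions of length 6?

#PF = (6+1−6)·(6+1)^{6−1} = 1 · 16807 = 16807
Check (6,6,6,3,4,5) → sorted (3,4,5,6,6,6): b_1=3>1, not a PF.
Total 46656; non-PF = 46656−16807 = 29849

29849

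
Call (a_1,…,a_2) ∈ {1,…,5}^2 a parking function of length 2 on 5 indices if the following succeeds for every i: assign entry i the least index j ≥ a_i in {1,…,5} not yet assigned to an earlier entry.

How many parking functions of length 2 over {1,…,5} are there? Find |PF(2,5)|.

24

Count = (5−2+1)·(5+1)^(2−1) = 4 · 6 = 24 (Pollak)
E.g. (2,1) → sorted (1,2): b_i ≤ 3+i ∀i, a PF.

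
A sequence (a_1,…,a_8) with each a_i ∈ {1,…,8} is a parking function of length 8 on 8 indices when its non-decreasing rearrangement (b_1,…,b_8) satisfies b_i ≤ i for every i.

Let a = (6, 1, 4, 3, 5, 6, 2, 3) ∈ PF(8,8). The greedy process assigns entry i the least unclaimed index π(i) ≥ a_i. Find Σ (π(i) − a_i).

6

Σπ = 36 ({1..8} each once); Σa = 6+1+4+3+5+6+2+3 = 30; disp = 36−30 = 6.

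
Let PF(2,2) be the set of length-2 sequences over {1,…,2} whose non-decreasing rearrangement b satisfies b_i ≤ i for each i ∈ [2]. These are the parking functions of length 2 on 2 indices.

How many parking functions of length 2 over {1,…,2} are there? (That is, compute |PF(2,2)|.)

|PF| = 1·3^1 = 1·3 = 3 (Pollak)
One tuple (1,2) → sorted (1,2): b_i ≤ i ∀i, a PF.

3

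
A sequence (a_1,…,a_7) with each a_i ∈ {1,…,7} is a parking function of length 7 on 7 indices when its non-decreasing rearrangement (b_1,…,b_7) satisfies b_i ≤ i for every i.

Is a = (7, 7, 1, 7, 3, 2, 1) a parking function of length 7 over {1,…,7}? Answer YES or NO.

NO

Rearranged: b = (1, 1, 2, 3, 7, 7, 7).
  b_1=1 ≤ 1
  b_2=1 ≤ 2
  b_3=2 ≤ 3
  b_4=3 ≤ 4
  b_5=7 > 5
  fails at i=5 ⇒ NO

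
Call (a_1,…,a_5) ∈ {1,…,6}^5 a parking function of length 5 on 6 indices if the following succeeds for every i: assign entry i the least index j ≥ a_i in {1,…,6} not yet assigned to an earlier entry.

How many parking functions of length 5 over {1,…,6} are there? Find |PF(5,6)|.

4802

Count = (7−5)·7^(5−1) = 2·2401 = 4802 (Konheim–Weiss)
Check (2,4,3,6,1) → sorted (1,2,3,4,6): b_i ≤ 1+i ∀i, a PF.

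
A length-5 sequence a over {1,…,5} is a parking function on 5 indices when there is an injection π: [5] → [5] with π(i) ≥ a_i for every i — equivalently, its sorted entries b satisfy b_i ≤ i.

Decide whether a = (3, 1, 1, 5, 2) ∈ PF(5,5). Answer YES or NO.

YES

Sorted: b = (1, 1, 2, 3, 5).
  b_1=1 ≤ 1
  b_2=1 ≤ 2
  b_3=2 ≤ 3
  b_4=3 ≤ 4
  b_5=5 ≤ 5
All bounds hold ⇒ YES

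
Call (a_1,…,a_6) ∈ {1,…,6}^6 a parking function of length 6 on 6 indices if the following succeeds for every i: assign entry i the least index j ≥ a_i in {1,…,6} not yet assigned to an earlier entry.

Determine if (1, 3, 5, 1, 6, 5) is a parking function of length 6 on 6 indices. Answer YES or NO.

NO

Sorted: b = (1, 1, 3, 5, 5, 6).
  b_1=1 ≤ 1
  b_2=1 ≤ 2
  b_3=3 ≤ 3
  b_4=5 > 4
  fails at i=4 ⇒ NO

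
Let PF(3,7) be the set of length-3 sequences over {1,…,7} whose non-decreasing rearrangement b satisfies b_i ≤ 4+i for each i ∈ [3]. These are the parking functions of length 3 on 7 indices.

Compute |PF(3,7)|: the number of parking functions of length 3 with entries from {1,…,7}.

320

Count = (8−3)·8^(3−1) = 5·64 = 320 (Pollak)
Check (5,7,6) → sorted (5,6,7): b_i ≤ 4+i ∀i, a PF.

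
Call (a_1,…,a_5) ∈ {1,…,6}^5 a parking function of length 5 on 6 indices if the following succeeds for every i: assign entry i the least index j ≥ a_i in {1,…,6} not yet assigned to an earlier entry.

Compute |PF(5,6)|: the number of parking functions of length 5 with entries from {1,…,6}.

4802

|PF| = 2·7^4 = 2×2401 = 4802
E.g. (6,3,5,4,1) → sorted (1,3,4,5,6): b_i ≤ 1+i ∀i, a PF.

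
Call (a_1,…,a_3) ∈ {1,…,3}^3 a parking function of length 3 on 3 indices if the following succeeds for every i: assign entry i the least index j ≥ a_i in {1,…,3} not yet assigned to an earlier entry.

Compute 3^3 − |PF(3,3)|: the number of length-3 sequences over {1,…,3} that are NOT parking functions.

11

Count = 1·4^2 = 1 · 16 = 16 (Pollak)
E.g. (3,3,3) → sorted (3,3,3): b_1=3>1, not a PF.
Total 27; non-PF = 27−16 = 11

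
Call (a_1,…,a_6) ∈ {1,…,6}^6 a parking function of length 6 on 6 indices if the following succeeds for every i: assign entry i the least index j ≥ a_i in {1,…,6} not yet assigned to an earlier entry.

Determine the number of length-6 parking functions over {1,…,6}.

|PF(6,6)| = (6+1−6)·(6+1)^{6−1} = 1×16807 = 16807 (Konheim–Weiss)
One tuple (1,5,4,1,3,2) → sorted (1,1,2,3,4,5): b_i ≤ i ∀i, a PF.

16807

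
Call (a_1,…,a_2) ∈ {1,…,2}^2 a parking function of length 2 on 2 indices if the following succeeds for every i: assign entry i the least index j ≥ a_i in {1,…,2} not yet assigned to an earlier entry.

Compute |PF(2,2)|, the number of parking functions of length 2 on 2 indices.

#PF = (2+1−2)·(2+1)^{2−1} = 1 · 3 = 3 (Pollak)
Check (1,2) → sorted (1,2): b_i ≤ i ∀i, a PF.

3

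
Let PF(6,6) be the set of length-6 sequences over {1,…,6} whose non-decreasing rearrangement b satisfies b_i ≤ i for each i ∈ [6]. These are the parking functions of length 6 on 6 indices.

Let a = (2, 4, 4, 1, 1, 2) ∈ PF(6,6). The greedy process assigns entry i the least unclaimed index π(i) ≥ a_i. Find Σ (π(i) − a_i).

Σπ = 21 ({1..6} each once); Σa = 2+4+4+1+1+2 = 14; disp = 21−14 = 7.

7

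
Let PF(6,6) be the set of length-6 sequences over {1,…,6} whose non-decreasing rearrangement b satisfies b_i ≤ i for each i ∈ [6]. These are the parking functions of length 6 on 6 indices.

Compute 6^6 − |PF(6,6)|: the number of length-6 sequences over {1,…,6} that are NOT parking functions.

|PF| = (7−6)·7^(6−1) = 1·16807 = 16807 (Pollak)
Example (4,6,1,5,4,5) → sorted (1,4,4,5,5,6): b_2=4>2, not a PF.
Total 46656; non-PF = 46656−16807 = 29849

29849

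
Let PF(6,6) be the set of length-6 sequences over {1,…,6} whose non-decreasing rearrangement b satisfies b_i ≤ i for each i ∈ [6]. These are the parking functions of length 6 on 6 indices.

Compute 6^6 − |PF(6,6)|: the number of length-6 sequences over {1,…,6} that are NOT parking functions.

29849

#PF = (7−6)·7^(6−1) = 1·16807 = 16807 (Konheim–Weiss)
E.g. (2,1,6,4,6,5) → sorted (1,2,4,5,6,6): b_3=4>3, not a PF.
So 46656 − 16807 = 29849 fail.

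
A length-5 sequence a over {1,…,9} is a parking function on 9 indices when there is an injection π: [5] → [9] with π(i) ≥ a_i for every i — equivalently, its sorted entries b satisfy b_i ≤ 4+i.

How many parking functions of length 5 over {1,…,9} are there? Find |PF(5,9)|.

|PF| = (10−5)·10^(5−1) = 5·10000 = 50000
One tuple (8,3,1,8,3) → sorted (1,3,3,8,8): b_i ≤ 4+i ∀i, a PF.

50000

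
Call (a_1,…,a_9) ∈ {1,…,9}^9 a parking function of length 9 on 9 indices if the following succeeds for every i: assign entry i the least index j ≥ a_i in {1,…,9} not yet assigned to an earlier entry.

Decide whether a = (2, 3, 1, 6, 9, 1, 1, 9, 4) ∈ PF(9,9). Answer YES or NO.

NO

Sorted: b = (1, 1, 1, 2, 3, 4, 6, 9, 9).
  b_1=1 ≤ 1
  b_2=1 ≤ 2
  b_3=1 ≤ 3
  b_4=2 ≤ 4
  b_5=3 ≤ 5
  b_6=4 ≤ 6
  b_7=6 ≤ 7
  b_8=9 > 8
  fails at i=8 ⇒ NO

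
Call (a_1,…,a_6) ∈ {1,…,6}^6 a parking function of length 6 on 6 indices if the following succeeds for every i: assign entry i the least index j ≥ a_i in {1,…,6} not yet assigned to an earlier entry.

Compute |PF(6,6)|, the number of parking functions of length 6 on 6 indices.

16807

#PF = (6−6+1)·(6+1)^(6−1) = 1·16807 = 16807 (Konheim–Weiss)
Example (5,1,2,3,6,4) → sorted (1,2,3,4,5,6): b_i ≤ i ∀i, a PF.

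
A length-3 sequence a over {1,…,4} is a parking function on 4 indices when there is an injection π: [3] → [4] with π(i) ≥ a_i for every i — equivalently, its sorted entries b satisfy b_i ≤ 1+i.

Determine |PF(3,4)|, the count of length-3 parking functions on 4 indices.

|PF| = (5−3)·5^(3−1) = 2×25 = 50 (Pollak)
Check (4,2,2) → sorted (2,2,4): b_i ≤ 1+i ∀i, a PF.

50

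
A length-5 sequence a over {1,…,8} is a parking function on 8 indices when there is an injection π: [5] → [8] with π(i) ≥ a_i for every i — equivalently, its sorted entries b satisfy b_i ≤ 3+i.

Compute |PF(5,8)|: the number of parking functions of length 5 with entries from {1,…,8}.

|PF(5,8)| = (8+1−5)·(8+1)^{5−1} = 4×6561 = 26244 [KW]
E.g. (6,8,2,5,5) → sorted (2,5,5,6,8): b_i ≤ 3+i ∀i, a PF.

26244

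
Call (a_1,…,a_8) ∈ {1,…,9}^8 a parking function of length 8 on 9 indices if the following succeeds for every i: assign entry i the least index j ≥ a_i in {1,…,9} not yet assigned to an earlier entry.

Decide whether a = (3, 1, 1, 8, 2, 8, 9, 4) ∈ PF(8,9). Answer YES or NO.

NO

Sorted: b = (1, 1, 2, 3, 4, 8, 8, 9).
  b_1=1 ≤ 2
  b_2=1 ≤ 3
  b_3=2 ≤ 4
  b_4=3 ≤ 5
  b_5=4 ≤ 6
  b_6=8 > 7
  fails at i=6 ⇒ NO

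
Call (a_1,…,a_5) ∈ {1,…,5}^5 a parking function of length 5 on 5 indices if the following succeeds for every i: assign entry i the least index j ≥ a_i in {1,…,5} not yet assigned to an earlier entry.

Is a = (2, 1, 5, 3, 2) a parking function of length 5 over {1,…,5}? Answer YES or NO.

Sorted: b = (1, 2, 2, 3, 5).
  b_1=1 ≤ 1
  b_2=2 ≤ 2
  b_3=2 ≤ 3
  b_4=3 ≤ 4
  b_5=5 ≤ 5
All bounds hold ⇒ YES

YES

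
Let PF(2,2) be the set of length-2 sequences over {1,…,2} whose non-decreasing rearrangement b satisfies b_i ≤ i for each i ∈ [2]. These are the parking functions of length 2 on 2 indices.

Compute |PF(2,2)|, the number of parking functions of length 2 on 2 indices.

3

|PF| = (2−2+1)·(2+1)^(2−1) = 1·3 = 3 (Konheim–Weiss)
One tuple (1,1) → sorted (1,1): b_i ≤ i ∀i, a PF.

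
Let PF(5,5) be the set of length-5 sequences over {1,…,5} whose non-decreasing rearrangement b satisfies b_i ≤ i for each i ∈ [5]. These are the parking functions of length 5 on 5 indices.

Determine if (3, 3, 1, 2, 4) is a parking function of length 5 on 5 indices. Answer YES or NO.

YES

Sorted: b = (1, 2, 3, 3, 4).
  b_1=1 ≤ 1
  b_2=2 ≤ 2
  b_3=3 ≤ 3
  b_4=3 ≤ 4
  b_5=4 ≤ 5
All bounds hold ⇒ YES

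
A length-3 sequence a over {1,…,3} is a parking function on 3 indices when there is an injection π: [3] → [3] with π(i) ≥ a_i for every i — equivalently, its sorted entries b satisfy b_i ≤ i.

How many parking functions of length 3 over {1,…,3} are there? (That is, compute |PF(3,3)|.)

Count = (3+1−3)·(3+1)^{3−1} = 1×16 = 16 (Pollak)
Check (3,2,1) → sorted (1,2,3): b_i ≤ i ∀i, a PF.

16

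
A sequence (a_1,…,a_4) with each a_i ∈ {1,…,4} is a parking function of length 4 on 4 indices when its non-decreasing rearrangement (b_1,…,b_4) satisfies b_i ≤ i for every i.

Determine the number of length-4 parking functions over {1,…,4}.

125

|PF(4,4)| = (4−4+1)·(4+1)^(4−1) = 1×125 = 125
Check (3,4,1,2) → sorted (1,2,3,4): b_i ≤ i ∀i, a PF.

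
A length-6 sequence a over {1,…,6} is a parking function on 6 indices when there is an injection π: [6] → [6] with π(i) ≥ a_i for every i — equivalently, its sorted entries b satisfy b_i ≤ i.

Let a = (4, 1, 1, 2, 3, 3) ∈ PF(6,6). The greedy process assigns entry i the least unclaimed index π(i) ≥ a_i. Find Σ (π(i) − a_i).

7

Σπ = 6·7/2 = 21 (π permutes [6]); Σa = 4+1+1+2+3+3 = 14; disp = 21−14 = 7.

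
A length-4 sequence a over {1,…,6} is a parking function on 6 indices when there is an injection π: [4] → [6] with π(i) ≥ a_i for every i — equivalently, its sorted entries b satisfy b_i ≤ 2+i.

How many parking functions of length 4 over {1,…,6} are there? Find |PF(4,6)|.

Count = (6+1−4)·(6+1)^{4−1} = 3 · 343 = 1029 [KW]
One tuple (3,4,2,5) → sorted (2,3,4,5): b_i ≤ 2+i ∀i, a PF.

1029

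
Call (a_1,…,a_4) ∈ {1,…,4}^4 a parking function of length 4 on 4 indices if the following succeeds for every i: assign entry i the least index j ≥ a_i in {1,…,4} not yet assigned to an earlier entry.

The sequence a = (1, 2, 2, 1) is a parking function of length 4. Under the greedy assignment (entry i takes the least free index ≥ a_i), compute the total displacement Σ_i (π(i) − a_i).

Σπ = 4·5/2 = 10 (π permutes [4]); Σa = 1+2+2+1 = 6; disp = 10−6 = 4.

4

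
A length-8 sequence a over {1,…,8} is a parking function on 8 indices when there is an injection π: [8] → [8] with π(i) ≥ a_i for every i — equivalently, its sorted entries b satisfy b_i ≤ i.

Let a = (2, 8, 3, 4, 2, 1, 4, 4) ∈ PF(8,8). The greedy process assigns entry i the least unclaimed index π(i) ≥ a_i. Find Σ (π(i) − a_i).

8

Σπ(i) = 1+…+8 = 36; Σa = 2+8+3+4+2+1+4+4 = 28; disp = 36−28 = 8.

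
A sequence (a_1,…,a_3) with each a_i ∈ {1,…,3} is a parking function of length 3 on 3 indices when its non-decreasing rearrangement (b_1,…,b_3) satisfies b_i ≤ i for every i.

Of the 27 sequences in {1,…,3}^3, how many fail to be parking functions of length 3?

11

#PF = (3+1−3)·(3+1)^{3−1} = 1·16 = 16 (Konheim–Weiss)
One tuple (3,2,3) → sorted (2,3,3): b_1=2>1, not a PF.
3^3 − 16 = 27 − 16 = 11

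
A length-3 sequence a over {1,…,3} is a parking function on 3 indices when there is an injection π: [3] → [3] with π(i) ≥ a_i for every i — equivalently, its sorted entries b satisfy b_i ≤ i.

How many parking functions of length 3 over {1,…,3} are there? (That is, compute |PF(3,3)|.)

#PF = 1·4^2 = 1·16 = 16
Example (1,1,2) → sorted (1,1,2): b_i ≤ i ∀i, a PF.

16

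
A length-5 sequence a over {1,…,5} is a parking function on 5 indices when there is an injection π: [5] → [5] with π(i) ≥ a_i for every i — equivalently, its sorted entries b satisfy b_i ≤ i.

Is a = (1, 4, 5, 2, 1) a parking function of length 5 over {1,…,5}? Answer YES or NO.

YES

Order a: b = (1, 1, 2, 4, 5).
  b_1=1 ≤ 1
  b_2=1 ≤ 2
  b_3=2 ≤ 3
  b_4=4 ≤ 4
  b_5=5 ≤ 5
All bounds hold ⇒ YES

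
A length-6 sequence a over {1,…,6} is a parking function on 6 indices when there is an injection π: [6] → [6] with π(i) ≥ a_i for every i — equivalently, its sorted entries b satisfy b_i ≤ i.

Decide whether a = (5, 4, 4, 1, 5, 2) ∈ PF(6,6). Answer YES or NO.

NO

Order a: b = (1, 2, 4, 4, 5, 5).
  b_1=1 ≤ 1
  b_2=2 ≤ 2
  b_3=4 > 3
  fails at i=3 ⇒ NO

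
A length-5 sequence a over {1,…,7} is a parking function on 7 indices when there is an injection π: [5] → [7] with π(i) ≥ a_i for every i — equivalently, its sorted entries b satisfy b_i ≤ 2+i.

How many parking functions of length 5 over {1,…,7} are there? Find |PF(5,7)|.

12288

Count = (7+1−5)·(7+1)^{5−1} = 3×4096 = 12288
One tuple (3,3,2,5,5) → sorted (2,3,3,5,5): b_i ≤ 2+i ∀i, a PF.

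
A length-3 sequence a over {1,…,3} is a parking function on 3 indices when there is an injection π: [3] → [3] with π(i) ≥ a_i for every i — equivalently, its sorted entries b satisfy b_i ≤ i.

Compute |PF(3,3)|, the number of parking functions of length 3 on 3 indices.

|PF| = (3−3+1)·(3+1)^(3−1) = 1·16 = 16 (Konheim–Weiss)
Check (1,1,1) → sorted (1,1,1): b_i ≤ i ∀i, a PF.

16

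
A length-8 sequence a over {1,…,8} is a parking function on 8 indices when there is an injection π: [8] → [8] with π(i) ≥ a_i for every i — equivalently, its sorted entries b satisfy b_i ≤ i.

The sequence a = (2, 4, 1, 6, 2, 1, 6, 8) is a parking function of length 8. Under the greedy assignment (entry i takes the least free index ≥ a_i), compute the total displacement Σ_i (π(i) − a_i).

6

Σπ(i) = 1+…+8 = 36; Σa = 2+4+1+6+2+1+6+8 = 30; disp = 36−30 = 6.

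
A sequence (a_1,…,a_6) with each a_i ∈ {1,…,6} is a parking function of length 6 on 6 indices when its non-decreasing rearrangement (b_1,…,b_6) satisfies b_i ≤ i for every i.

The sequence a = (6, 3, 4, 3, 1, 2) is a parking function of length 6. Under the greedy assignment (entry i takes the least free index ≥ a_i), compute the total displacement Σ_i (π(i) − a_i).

Σπ = 6·7/2 = 21 (π permutes [6]); Σa = 6+3+4+3+1+2 = 19; disp = 21−19 = 2.

2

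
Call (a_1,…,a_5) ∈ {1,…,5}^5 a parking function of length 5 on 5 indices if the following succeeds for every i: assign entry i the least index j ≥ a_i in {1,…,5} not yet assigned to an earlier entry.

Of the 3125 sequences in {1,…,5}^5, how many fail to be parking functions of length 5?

Count = (5−5+1)·(5+1)^(5−1) = 1×1296 = 1296 (Pollak)
Example (3,3,4,3,5) → sorted (3,3,3,4,5): b_1=3>1, not a PF.
Total 3125; non-PF = 3125−1296 = 1829

1829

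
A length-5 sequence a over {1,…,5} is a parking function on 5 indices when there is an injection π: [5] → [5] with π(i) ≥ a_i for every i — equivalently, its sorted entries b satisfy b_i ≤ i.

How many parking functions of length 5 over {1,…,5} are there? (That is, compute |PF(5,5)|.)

|PF| = 1·6^4 = 1 · 1296 = 1296 (Pollak)
One tuple (1,3,1,5,1) → sorted (1,1,1,3,5): b_i ≤ i ∀i, a PF.

1296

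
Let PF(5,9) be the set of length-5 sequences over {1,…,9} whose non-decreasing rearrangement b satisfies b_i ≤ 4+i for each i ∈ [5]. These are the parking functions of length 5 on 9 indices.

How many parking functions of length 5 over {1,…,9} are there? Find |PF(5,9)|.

#PF = (9−5+1)·(9+1)^(5−1) = 5×10000 = 50000
Check (6,8,6,9,1) → sorted (1,6,6,8,9): b_i ≤ 4+i ∀i, a PF.

50000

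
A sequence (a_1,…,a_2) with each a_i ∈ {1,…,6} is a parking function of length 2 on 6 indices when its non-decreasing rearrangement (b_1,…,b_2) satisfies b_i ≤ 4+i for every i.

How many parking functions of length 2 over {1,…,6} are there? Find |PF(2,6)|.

#PF = (6+1−2)·(6+1)^{2−1} = 5·7 = 35 (Pollak)
E.g. (4,1) → sorted (1,4): b_i ≤ 4+i ∀i, a PF.

35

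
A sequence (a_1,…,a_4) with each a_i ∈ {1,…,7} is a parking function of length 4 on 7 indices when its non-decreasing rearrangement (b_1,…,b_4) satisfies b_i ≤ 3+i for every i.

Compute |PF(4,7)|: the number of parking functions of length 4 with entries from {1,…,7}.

2048

|PF| = (7+1−4)·(7+1)^{4−1} = 4×512 = 2048
Example (3,1,6,6) → sorted (1,3,6,6): b_i ≤ 3+i ∀i, a PF.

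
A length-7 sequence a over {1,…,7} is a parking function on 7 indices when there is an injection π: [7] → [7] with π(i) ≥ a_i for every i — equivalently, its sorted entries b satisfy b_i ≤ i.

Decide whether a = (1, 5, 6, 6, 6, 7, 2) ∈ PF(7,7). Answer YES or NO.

NO

Rearranged: b = (1, 2, 5, 6, 6, 6, 7).
  b_1=1 ≤ 1
  b_2=2 ≤ 2
  b_3=5 > 3
  fails at i=3 ⇒ NO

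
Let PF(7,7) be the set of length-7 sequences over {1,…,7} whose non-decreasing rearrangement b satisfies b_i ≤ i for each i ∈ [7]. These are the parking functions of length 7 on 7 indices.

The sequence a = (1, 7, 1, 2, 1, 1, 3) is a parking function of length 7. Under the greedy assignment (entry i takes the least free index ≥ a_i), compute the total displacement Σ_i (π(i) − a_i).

12

Σπ(i) = 1+…+7 = 28; Σa = 1+7+1+2+1+1+3 = 16; disp = 28−16 = 12.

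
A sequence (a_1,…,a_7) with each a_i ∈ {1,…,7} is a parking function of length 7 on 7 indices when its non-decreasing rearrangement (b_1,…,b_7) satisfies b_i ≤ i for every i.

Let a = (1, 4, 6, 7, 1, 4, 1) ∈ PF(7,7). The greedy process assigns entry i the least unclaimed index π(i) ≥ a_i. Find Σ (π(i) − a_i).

4

Σπ = 7·8/2 = 28 (π permutes [7]); Σa = 1+4+6+7+1+4+1 = 24; disp = 28−24 = 4.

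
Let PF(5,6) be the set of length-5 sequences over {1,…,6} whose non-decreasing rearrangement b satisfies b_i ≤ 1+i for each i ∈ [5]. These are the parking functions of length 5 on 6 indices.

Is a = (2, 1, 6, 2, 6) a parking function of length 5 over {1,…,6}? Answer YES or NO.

Order a: b = (1, 2, 2, 6, 6).
  b_1=1 ≤ 2
  b_2=2 ≤ 3
  b_3=2 ≤ 4
  b_4=6 > 5
  fails at i=4 ⇒ NO

NO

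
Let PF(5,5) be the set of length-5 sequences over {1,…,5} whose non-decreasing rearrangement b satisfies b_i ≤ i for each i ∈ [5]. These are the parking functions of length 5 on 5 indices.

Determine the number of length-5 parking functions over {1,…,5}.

#PF = 1·6^4 = 1×1296 = 1296 [KW]
E.g. (2,1,3,3,5) → sorted (1,2,3,3,5): b_i ≤ i ∀i, a PF.

1296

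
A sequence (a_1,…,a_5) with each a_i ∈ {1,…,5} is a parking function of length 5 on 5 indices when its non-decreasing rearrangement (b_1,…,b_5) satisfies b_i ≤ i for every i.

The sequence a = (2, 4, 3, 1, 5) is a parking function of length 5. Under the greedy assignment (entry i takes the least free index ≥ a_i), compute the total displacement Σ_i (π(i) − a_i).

0

Σπ = 5·6/2 = 15 (π permutes [5]); Σa = 2+4+3+1+5 = 15; disp = 15−15 = 0.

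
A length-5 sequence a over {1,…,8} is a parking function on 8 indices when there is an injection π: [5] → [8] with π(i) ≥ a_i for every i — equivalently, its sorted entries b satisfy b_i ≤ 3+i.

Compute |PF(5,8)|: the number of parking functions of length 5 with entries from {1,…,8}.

26244

|PF(5,8)| = (8−5+1)·(8+1)^(5−1) = 4 · 6561 = 26244 (Konheim–Weiss)
Example (3,3,3,8,4) → sorted (3,3,3,4,8): b_i ≤ 3+i ∀i, a PF.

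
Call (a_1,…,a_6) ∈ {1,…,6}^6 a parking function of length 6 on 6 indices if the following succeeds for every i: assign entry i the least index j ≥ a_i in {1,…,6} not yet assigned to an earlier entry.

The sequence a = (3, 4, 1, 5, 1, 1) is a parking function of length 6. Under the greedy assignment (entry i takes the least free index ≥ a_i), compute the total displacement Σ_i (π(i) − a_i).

Σπ = 6·7/2 = 21 (π permutes [6]); Σa = 3+4+1+5+1+1 = 15; disp = 21−15 = 6.

6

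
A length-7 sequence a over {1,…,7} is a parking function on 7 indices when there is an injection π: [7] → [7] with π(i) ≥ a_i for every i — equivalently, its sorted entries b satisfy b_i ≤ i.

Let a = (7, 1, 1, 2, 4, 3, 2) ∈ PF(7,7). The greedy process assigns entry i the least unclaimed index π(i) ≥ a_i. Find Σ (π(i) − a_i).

8

Σπ(i) = 1+…+7 = 28; Σa = 7+1+1+2+4+3+2 = 20; disp = 28−20 = 8.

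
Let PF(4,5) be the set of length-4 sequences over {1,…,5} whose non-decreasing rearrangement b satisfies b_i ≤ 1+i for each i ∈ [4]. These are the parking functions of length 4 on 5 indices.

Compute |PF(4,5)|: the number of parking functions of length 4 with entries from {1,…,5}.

|PF| = 2·6^3 = 2·216 = 432 (Konheim–Weiss)
Example (2,2,5,2) → sorted (2,2,2,5): b_i ≤ 1+i ∀i, a PF.

432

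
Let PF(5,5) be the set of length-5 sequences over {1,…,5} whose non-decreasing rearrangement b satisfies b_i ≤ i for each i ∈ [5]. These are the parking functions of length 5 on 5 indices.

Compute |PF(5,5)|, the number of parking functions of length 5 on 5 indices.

Count = (5−5+1)·(5+1)^(5−1) = 1×1296 = 1296
One tuple (1,3,1,4,5) → sorted (1,1,3,4,5): b_i ≤ i ∀i, a PF.

1296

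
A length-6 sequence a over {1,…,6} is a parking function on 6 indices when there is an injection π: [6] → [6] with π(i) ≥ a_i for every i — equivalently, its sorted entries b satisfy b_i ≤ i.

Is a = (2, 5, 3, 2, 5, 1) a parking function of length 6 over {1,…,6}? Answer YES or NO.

Order a: b = (1, 2, 2, 3, 5, 5).
  b_1=1 ≤ 1
  b_2=2 ≤ 2
  b_3=2 ≤ 3
  b_4=3 ≤ 4
  b_5=5 ≤ 5
  b_6=5 ≤ 6
All bounds hold ⇒ YES

YES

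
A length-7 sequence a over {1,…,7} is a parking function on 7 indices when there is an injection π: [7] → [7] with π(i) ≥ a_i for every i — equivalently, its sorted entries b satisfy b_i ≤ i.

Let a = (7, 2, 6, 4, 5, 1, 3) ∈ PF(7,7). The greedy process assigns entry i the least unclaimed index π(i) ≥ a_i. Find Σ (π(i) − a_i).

Σπ = 28 ({1..7} each once); Σa = 7+2+6+4+5+1+3 = 28; disp = 28−28 = 0.

0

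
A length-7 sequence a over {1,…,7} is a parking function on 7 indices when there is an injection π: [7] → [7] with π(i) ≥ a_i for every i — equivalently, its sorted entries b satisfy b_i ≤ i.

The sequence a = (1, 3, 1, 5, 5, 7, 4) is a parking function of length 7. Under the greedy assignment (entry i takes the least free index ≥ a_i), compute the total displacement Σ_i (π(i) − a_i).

2

Σπ = 28 ({1..7} each once); Σa = 1+3+1+5+5+7+4 = 26; disp = 28−26 = 2.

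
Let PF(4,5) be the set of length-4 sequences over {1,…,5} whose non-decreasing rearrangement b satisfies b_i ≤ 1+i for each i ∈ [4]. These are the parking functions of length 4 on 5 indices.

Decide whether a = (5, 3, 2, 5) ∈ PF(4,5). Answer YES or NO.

NO

Rearranged: b = (2, 3, 5, 5).
  b_1=2 ≤ 2
  b_2=3 ≤ 3
  b_3=5 > 4
  fails at i=3 ⇒ NO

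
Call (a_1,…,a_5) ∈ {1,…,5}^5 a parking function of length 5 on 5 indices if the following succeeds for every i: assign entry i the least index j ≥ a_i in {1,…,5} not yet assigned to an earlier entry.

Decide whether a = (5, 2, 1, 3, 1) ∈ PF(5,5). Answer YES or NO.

YES

Rearranged: b = (1, 1, 2, 3, 5).
  b_1=1 ≤ 1
  b_2=1 ≤ 2
  b_3=2 ≤ 3
  b_4=3 ≤ 4
  b_5=5 ≤ 5
All bounds hold ⇒ YES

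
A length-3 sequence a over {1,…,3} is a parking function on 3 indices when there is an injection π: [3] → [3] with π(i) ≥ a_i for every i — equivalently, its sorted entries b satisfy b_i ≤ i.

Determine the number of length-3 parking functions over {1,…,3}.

Count = (4−3)·4^(3−1) = 1 · 16 = 16
Check (1,2,3) → sorted (1,2,3): b_i ≤ i ∀i, a PF.

16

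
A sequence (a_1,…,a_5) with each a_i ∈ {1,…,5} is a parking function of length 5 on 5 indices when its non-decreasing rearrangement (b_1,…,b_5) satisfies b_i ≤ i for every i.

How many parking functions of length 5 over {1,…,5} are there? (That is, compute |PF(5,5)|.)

#PF = (6−5)·6^(5−1) = 1×1296 = 1296 [KW]
One tuple (1,1,1,2,2) → sorted (1,1,1,2,2): b_i ≤ i ∀i, a PF.

1296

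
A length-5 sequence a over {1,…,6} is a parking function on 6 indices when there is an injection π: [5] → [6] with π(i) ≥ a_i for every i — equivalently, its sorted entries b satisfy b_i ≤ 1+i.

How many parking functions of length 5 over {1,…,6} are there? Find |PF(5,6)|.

4802

|PF| = (6+1−5)·(6+1)^{5−1} = 2·2401 = 4802 (Pollak)
Example (2,6,3,1,2) → sorted (1,2,2,3,6): b_i ≤ 1+i ∀i, a PF.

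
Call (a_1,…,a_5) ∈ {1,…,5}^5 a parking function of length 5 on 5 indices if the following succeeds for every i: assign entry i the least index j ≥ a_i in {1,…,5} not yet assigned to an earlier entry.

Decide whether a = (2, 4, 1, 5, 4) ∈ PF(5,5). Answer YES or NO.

NO

Order a: b = (1, 2, 4, 4, 5).
  b_1=1 ≤ 1
  b_2=2 ≤ 2
  b_3=4 > 3
  fails at i=3 ⇒ NO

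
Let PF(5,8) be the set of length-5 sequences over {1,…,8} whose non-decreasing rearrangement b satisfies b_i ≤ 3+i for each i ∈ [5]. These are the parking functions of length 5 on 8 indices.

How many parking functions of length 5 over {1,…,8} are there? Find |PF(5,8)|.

Count = (8−5+1)·(8+1)^(5−1) = 4 · 6561 = 26244 [KW]
E.g. (5,2,6,7,7) → sorted (2,5,6,7,7): b_i ≤ 3+i ∀i, a PF.

26244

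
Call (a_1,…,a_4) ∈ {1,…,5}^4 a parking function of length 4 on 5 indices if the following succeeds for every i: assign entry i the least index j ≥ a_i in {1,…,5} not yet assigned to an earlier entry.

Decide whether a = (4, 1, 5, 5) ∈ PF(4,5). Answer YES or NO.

Sorted: b = (1, 4, 5, 5).
  b_1=1 ≤ 2
  b_2=4 > 3
  fails at i=2 ⇒ NO

NO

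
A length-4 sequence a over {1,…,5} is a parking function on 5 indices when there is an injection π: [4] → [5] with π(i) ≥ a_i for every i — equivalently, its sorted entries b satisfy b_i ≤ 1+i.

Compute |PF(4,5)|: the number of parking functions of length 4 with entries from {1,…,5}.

|PF| = (5+1−4)·(5+1)^{4−1} = 2×216 = 432 [KW]
Example (1,1,1,3) → sorted (1,1,1,3): b_i ≤ 1+i ∀i, a PF.

432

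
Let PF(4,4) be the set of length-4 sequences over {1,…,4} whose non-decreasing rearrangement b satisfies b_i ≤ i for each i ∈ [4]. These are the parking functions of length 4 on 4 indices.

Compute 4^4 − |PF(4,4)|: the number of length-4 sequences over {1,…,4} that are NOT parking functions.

131

|PF(4,4)| = 1·5^3 = 1 · 125 = 125 (Konheim–Weiss)
Check (4,4,3,3) → sorted (3,3,4,4): b_1=3>1, not a PF.
4^4 − 125 = 256 − 125 = 131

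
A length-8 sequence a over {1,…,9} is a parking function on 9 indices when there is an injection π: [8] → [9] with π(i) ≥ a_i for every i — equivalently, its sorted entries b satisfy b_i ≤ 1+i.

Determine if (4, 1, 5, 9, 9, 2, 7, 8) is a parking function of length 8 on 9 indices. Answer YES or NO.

Sorted: b = (1, 2, 4, 5, 7, 8, 9, 9).
  b_1=1 ≤ 2
  b_2=2 ≤ 3
  b_3=4 ≤ 4
  b_4=5 ≤ 5
  b_5=7 > 6
  fails at i=5 ⇒ NO

NO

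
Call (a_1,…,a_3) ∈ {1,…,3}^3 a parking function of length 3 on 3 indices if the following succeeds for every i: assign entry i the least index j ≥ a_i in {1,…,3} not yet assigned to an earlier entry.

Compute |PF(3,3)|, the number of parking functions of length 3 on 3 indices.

16

|PF| = 1·4^2 = 1 · 16 = 16 [KW]
Example (2,2,1) → sorted (1,2,2): b_i ≤ i ∀i, a PF.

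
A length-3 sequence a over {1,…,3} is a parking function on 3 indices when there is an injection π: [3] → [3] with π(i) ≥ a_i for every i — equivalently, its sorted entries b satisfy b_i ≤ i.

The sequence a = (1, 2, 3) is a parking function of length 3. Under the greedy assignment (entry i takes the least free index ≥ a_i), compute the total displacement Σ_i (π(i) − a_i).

Σπ = 3·4/2 = 6 (π permutes [3]); Σa = 1+2+3 = 6; disp = 6−6 = 0.

0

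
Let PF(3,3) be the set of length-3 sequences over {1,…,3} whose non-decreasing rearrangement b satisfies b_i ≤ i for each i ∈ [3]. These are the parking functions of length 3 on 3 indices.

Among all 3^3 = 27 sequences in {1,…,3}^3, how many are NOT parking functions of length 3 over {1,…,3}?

|PF(3,3)| = 1·4^2 = 1×16 = 16 (Pollak)
Example (3,3,3) → sorted (3,3,3): b_1=3>1, not a PF.
3^3 − 16 = 27 − 16 = 11

11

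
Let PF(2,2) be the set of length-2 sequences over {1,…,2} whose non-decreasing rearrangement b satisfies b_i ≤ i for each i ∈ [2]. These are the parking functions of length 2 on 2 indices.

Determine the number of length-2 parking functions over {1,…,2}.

Count = (3−2)·3^(2−1) = 1×3 = 3 (Pollak)
Check (1,2) → sorted (1,2): b_i ≤ i ∀i, a PF.

3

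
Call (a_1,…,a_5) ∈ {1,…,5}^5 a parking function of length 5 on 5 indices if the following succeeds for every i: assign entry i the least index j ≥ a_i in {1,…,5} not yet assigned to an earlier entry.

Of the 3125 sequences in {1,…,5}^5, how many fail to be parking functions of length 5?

1829

Count = (5−5+1)·(5+1)^(5−1) = 1×1296 = 1296 (Konheim–Weiss)
Check (3,4,5,5,4) → sorted (3,4,4,5,5): b_1=3>1, not a PF.
5^5 − 1296 = 3125 − 1296 = 1829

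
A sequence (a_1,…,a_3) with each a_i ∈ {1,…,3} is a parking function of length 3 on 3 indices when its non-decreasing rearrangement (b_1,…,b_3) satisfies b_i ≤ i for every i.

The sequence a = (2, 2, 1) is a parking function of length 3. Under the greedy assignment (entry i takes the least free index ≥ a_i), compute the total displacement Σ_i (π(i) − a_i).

Σπ = 6 ({1..3} each once); Σa = 2+2+1 = 5; disp = 6−5 = 1.

1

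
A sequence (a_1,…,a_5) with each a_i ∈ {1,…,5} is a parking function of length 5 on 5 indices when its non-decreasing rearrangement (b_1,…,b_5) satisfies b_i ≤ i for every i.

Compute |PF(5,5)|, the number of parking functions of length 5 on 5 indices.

1296

Count = 1·6^4 = 1·1296 = 1296
One tuple (5,1,1,1,4) → sorted (1,1,1,4,5): b_i ≤ i ∀i, a PF.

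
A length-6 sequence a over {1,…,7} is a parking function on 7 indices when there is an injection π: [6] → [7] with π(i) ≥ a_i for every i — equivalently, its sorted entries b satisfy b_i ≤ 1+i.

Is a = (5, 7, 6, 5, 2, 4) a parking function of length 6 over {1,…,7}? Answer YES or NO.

Sorted: b = (2, 4, 5, 5, 6, 7).
  b_1=2 ≤ 2
  b_2=4 > 3
  fails at i=2 ⇒ NO

NO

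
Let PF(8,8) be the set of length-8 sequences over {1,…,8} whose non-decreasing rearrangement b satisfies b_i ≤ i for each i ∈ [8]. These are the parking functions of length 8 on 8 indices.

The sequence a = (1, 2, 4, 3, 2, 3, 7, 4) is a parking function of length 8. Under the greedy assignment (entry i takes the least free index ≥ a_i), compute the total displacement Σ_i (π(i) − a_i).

Σπ = 36 ({1..8} each once); Σa = 1+2+4+3+2+3+7+4 = 26; disp = 36−26 = 10.

10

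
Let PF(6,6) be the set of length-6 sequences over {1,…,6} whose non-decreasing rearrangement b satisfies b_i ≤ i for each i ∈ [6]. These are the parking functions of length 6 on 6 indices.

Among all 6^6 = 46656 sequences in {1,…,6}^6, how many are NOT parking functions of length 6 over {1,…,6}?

29849

|PF(6,6)| = (7−6)·7^(6−1) = 1 · 16807 = 16807 [KW]
E.g. (6,6,5,4,6,3) → sorted (3,4,5,6,6,6): b_1=3>1, not a PF.
So 46656 − 16807 = 29849 fail.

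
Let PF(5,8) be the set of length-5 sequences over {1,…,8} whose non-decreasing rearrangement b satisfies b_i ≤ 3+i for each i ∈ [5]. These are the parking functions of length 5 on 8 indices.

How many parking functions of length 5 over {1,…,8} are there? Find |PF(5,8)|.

26244

Count = 4·9^4 = 4·6561 = 26244 (Pollak)
Example (1,4,3,1,8) → sorted (1,1,3,4,8): b_i ≤ 3+i ∀i, a PF.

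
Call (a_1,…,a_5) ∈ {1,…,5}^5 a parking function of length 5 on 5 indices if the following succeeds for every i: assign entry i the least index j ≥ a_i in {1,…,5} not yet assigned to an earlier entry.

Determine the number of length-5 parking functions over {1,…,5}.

|PF| = (5−5+1)·(5+1)^(5−1) = 1·1296 = 1296 [KW]
Check (2,1,1,1,4) → sorted (1,1,1,2,4): b_i ≤ i ∀i, a PF.

1296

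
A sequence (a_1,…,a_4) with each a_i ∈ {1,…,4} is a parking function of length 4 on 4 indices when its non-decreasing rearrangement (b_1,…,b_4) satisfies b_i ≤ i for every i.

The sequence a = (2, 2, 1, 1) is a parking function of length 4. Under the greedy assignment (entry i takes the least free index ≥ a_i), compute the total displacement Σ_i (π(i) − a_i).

4

Σπ = 10 ({1..4} each once); Σa = 2+2+1+1 = 6; disp = 10−6 = 4.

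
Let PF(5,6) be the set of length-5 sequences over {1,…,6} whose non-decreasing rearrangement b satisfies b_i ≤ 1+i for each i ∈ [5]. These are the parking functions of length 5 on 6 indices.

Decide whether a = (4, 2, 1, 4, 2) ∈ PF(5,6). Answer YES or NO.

YES

Order a: b = (1, 2, 2, 4, 4).
  b_1=1 ≤ 2
  b_2=2 ≤ 3
  b_3=2 ≤ 4
  b_4=4 ≤ 5
  b_5=4 ≤ 6
All bounds hold ⇒ YES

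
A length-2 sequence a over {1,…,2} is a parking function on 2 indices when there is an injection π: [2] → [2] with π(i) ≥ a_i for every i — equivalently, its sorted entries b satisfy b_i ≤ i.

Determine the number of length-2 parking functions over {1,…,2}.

3

|PF(2,2)| = 1·3^1 = 1·3 = 3 [KW]
E.g. (1,2) → sorted (1,2): b_i ≤ i ∀i, a PF.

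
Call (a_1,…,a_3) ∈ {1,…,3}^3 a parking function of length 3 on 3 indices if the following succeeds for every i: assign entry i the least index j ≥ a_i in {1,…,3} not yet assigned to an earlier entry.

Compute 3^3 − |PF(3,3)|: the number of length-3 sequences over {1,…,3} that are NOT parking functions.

#PF = (4−3)·4^(3−1) = 1×16 = 16 (Pollak)
Check (2,2,2) → sorted (2,2,2): b_1=2>1, not a PF.
3^3 − 16 = 27 − 16 = 11

11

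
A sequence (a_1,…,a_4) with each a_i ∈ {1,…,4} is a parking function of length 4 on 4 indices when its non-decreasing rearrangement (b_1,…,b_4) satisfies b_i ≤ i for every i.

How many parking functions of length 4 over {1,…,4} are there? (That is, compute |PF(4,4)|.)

125

|PF| = (5−4)·5^(4−1) = 1·125 = 125 (Pollak)
Example (4,2,1,1) → sorted (1,1,2,4): b_i ≤ i ∀i, a PF.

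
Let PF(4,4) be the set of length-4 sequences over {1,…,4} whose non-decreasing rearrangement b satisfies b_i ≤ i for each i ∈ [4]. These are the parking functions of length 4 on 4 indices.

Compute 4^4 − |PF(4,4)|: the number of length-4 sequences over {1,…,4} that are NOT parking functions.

131

Count = (4−4+1)·(4+1)^(4−1) = 1×125 = 125
E.g. (3,2,3,3) → sorted (2,3,3,3): b_1=2>1, not a PF.
So 256 − 125 = 131 fail.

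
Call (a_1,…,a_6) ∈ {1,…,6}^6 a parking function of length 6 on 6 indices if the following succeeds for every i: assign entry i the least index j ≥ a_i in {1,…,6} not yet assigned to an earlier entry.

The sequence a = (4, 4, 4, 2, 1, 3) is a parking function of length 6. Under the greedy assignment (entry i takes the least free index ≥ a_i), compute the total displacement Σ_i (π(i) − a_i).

3

Σπ = 6·7/2 = 21 (π permutes [6]); Σa = 4+4+4+2+1+3 = 18; disp = 21−18 = 3.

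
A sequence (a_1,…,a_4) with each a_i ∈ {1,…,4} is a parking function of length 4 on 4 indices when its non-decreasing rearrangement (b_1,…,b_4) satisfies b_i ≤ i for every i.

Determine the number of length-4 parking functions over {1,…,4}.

125

|PF| = (4−4+1)·(4+1)^(4−1) = 1 · 125 = 125 (Pollak)
E.g. (2,1,2,4) → sorted (1,2,2,4): b_i ≤ i ∀i, a PF.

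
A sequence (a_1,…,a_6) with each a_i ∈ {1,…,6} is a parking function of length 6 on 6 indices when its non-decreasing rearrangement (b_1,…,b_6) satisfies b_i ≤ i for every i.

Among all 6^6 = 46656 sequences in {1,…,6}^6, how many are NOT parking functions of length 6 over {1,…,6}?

#PF = 1·7^5 = 1 · 16807 = 16807
E.g. (6,5,1,6,4,1) → sorted (1,1,4,5,6,6): b_3=4>3, not a PF.
6^6 − 16807 = 46656 − 16807 = 29849

29849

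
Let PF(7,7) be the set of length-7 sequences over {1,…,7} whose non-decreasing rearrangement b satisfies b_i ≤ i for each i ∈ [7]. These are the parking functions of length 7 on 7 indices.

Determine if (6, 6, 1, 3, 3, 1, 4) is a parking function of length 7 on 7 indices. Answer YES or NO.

YES

Rearranged: b = (1, 1, 3, 3, 4, 6, 6).
  b_1=1 ≤ 1
  b_2=1 ≤ 2
  b_3=3 ≤ 3
  b_4=3 ≤ 4
  b_5=4 ≤ 5
  b_6=6 ≤ 6
  b_7=6 ≤ 7
All bounds hold ⇒ YES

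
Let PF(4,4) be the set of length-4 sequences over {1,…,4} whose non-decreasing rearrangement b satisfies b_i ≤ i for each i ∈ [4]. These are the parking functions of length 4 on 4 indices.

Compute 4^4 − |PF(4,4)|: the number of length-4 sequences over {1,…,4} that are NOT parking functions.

|PF| = 1·5^3 = 1 · 125 = 125 (Konheim–Weiss)
Example (2,4,4,4) → sorted (2,4,4,4): b_1=2>1, not a PF.
Total 256; non-PF = 256−125 = 131

131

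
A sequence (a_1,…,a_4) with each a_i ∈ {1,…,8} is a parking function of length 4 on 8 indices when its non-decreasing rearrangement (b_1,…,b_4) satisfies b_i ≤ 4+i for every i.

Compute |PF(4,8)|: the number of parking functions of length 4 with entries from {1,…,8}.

|PF| = (9−4)·9^(4−1) = 5×729 = 3645 (Pollak)
One tuple (6,3,6,7) → sorted (3,6,6,7): b_i ≤ 4+i ∀i, a PF.

3645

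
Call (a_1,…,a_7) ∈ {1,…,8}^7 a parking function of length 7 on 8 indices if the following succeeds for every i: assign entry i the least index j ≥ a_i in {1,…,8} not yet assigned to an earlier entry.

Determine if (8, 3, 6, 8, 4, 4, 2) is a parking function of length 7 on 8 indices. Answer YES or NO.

Sorted: b = (2, 3, 4, 4, 6, 8, 8).
  b_1=2 ≤ 2
  b_2=3 ≤ 3
  b_3=4 ≤ 4
  b_4=4 ≤ 5
  b_5=6 ≤ 6
  b_6=8 > 7
  fails at i=6 ⇒ NO

NO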